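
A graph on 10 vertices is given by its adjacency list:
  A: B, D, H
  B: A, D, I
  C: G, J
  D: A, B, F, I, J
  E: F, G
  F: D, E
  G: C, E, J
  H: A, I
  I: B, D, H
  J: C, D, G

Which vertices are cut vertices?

Removing D increases the component count from 1 to 2, so D is a cut vertex.
By contrast removing B leaves 1 component; it is not a cut vertex. No other vertex is a cut vertex either.

D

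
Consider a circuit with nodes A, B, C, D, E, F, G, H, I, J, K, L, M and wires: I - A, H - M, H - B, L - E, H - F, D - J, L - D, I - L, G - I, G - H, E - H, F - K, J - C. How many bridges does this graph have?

The edges on the cycle G-I-L-E-H-G are not bridges since each lies on that cycle.
But removing M - H disconnects M from H; removing K - F disconnects K from F; removing L - D disconnects L from D; removing H - F disconnects H from F — these are bridges.
In total 8 edges are bridges.

8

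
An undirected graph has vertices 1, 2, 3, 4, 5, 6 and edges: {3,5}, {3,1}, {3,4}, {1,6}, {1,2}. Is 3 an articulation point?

Yes

Deleting 3 raises the number of components from 1 to 3, so 3 is a cut vertex.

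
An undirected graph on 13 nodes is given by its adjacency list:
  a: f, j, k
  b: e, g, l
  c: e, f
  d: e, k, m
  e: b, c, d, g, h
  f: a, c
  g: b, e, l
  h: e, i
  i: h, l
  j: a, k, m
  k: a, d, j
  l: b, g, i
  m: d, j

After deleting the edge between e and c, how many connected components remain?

e and c are still connected via e-d-k-a-f-c, so the component count stays at 1.

1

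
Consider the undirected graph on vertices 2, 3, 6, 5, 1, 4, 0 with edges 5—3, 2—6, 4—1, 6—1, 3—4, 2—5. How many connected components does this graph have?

0 is isolated — a component by itself.
Starting from 1 we can reach 1, 2, 3, 4, 5, 6. That is one component of size 6.
Total: 2 components.

2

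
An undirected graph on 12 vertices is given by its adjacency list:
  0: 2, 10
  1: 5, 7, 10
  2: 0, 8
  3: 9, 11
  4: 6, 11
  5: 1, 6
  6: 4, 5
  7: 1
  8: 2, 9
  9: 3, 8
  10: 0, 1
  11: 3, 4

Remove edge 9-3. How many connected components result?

1

9 and 3 are still connected via 9-8-2-0-10-1-5-6-4-11-3, so the component count stays at 1.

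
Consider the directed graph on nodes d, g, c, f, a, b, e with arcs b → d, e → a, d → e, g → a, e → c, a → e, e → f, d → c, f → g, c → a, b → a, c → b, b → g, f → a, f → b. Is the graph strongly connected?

From g we can reach every vertex (a, b, c, d, e, f, g), and every vertex can reach g (a, b, c, d, e, f, g). So the whole graph is one strongly connected component.

Yes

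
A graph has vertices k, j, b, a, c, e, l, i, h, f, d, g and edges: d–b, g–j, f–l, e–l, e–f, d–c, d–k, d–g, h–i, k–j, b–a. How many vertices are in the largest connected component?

Starting from h we can reach h, i. That is one component of size 2.
Starting from e we can reach e, f, l. That is one component of size 3.
Starting from a we can reach a, b, c, d, g, j, k. That is one component of size 7.
The largest has 7 vertices.

7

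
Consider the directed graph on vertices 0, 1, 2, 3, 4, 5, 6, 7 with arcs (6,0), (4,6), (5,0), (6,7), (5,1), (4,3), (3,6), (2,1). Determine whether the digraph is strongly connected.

There is no directed path from 4 to 1, so the graph is not strongly connected.

No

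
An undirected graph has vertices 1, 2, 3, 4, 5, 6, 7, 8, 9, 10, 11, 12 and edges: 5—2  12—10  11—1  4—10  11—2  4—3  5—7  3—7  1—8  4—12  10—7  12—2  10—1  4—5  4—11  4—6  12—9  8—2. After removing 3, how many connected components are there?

1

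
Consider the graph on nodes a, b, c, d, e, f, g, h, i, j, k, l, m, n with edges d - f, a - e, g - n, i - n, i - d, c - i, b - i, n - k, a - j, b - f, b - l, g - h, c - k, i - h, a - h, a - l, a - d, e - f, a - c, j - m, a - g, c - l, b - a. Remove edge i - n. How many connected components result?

1

i and n are still connected via i-h-g-n, so the component count stays at 1.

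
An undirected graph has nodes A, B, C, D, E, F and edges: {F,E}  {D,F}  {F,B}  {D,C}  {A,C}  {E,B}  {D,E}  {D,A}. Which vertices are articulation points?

Removing D increases the component count from 1 to 2, so D is a cut vertex.
By contrast removing E leaves 1 component; it is not a cut vertex. No other vertex is a cut vertex either.

D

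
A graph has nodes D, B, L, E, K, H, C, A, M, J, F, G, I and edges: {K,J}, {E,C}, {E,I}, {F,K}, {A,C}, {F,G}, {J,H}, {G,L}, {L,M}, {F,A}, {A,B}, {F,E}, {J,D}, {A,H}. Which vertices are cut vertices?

A, E, F, G, J, L

Removing A increases the component count from 1 to 2, so A is a cut vertex.
Removing E increases the component count from 1 to 2, so E is a cut vertex.
Removing F increases the component count from 1 to 2, so F is a cut vertex.
Likewise G, J, L are cut vertices.
By contrast removing D leaves 1 component; it is not a cut vertex. No other vertex is a cut vertex either.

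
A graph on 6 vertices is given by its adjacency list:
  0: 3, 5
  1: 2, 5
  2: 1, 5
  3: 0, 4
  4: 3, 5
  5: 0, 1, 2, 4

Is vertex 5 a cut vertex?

Deleting 5 raises the number of components from 1 to 2, so 5 is a cut vertex.

Yes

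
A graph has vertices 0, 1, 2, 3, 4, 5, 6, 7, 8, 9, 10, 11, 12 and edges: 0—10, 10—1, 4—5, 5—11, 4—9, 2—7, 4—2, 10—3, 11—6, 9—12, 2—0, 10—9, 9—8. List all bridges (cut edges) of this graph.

1-10, 10-3, 11-5, 11-6, 12-9, 2-7, 4-5, 8-9

The edges on the cycle 4-2-0-10-9-4 are not bridges since each lies on that cycle.
But removing 11—6 disconnects 11 from 6; removing 10—3 disconnects 10 from 3; removing 5—11 disconnects 5 from 11; removing 9—8 disconnects 9 from 8 — these are bridges.
In total 8 edges are bridges.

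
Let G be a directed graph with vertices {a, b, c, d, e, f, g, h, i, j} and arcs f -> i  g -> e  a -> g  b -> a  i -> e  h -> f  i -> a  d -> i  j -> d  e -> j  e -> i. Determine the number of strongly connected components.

5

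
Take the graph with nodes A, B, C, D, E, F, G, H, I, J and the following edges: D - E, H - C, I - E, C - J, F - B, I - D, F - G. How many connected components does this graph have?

4

A is isolated — a component by itself.
Starting from D we can reach D, E, I. That is one component of size 3.
Starting from C we can reach C, H, J. That is one component of size 3.
Starting from B we can reach B, F, G. That is one component of size 3.
Total: 4 components.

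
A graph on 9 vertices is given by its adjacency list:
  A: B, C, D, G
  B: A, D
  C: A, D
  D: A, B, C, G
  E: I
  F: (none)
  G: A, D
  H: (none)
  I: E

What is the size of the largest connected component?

5

F is isolated — a component by itself.
H is isolated — a component by itself.
Starting from E we can reach E, I. That is one component of size 2.
Starting from A we can reach A, B, C, D, G. That is one component of size 5.
The largest has 5 vertices.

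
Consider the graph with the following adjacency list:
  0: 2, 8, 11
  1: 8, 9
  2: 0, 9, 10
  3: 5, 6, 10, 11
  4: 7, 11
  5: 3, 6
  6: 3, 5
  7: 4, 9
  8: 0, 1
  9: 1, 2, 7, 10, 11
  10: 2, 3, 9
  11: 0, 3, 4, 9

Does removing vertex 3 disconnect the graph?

Deleting 3 raises the number of components from 1 to 2, so 3 is a cut vertex.

Yes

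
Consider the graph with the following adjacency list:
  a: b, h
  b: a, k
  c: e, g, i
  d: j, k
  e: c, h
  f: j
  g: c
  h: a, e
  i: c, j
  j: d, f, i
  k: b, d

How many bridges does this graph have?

The edges on the cycle j-i-c-e-h-a-b-k-d-j are not bridges since each lies on that cycle.
But removing g-c disconnects g from c; removing j-f disconnects j from f — these are bridges.
That makes 2 bridges.

2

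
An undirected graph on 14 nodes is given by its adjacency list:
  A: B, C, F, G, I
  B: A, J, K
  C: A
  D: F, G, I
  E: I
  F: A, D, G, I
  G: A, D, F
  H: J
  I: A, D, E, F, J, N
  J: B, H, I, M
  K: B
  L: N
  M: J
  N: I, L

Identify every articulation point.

A, B, I, J, N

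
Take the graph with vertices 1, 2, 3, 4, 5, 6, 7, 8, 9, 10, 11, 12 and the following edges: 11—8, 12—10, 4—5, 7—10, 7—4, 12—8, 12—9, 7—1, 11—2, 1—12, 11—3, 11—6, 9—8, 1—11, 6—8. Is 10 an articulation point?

Deleting 10 leaves 1 component (was 1) (its neighbors 7, 12 remain connected to each other), so 10 is not a cut vertex.

No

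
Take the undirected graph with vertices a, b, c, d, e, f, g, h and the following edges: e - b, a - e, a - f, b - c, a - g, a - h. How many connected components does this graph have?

d is isolated — a component by itself.
Starting from a we can reach a, b, c, e, f, g, h. That is one component of size 7.
Total: 2 components.

2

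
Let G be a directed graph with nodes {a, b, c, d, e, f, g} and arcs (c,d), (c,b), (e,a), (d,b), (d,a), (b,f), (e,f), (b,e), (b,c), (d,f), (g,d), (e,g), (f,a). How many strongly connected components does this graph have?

3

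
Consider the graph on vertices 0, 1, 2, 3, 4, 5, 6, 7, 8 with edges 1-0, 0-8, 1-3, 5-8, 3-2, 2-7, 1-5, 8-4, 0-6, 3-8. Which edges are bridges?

0-6, 2-3, 2-7, 4-8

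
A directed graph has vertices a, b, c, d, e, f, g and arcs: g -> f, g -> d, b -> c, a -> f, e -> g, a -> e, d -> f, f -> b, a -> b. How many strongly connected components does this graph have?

{f} is an SCC by itself.
{a} is an SCC by itself.
{d} is an SCC by itself.
{e} is an SCC by itself.
{g} is an SCC by itself.
(and 2 more singleton SCCs)
That gives 7 strongly connected components.

7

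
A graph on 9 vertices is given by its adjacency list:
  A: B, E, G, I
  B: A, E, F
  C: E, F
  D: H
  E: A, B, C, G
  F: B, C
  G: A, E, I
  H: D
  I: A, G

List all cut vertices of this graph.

Removing F, for instance, still leaves 2 components. No single vertex removal increases the component count — the graph has no articulation points.

none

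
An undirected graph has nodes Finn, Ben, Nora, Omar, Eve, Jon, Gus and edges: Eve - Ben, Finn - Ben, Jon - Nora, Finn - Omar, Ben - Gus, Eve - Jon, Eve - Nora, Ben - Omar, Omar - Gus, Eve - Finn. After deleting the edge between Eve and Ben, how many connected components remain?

Eve and Ben are still connected via Eve-Finn-Ben, so the component count stays at 1.

1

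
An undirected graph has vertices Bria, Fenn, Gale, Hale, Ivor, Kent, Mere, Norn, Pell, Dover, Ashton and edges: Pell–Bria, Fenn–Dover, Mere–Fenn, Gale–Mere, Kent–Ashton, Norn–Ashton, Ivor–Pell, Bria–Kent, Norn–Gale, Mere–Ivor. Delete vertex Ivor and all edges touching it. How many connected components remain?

2

With Ivor gone, the remaining components are: {Hale}; {Bria, Fenn, Gale, Kent, Mere, Norn, Pell, Dover, Ashton}.
That is 2 components.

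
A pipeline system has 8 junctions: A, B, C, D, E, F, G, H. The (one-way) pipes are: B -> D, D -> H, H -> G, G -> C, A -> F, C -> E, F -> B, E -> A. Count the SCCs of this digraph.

{A, B, C, D, E, F, G, H} are all mutually reachable — one SCC of size 8.
That gives 1 strongly connected component.

1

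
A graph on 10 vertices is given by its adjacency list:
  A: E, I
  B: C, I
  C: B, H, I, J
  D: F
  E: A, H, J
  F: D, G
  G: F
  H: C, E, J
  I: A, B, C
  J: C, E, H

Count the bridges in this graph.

The edges on the cycle C-J-H-C are not bridges since each lies on that cycle.
But removing F-D disconnects F from D; removing F-G disconnects F from G — these are bridges.
That makes 2 bridges.

2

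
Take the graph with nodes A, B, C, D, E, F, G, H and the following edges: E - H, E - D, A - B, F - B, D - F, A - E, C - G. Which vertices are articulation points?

E

Removing E increases the component count from 2 to 3, so E is a cut vertex.
By contrast removing H leaves 2 components; it is not a cut vertex. No other vertex is a cut vertex either.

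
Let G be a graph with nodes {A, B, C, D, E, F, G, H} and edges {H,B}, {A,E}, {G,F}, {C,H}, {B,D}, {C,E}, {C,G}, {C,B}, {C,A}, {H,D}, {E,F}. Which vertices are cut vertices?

C

Removing C increases the component count from 1 to 2, so C is a cut vertex.
By contrast removing G leaves 1 component; it is not a cut vertex. No other vertex is a cut vertex either.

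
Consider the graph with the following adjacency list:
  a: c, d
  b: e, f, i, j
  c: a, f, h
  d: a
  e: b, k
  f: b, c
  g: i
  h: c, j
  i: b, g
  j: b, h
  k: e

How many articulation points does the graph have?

Removing a increases the component count from 1 to 2, so a is a cut vertex.
Removing b increases the component count from 1 to 3, so b is a cut vertex.
Removing c increases the component count from 1 to 2, so c is a cut vertex.
Likewise e, i are cut vertices.
By contrast removing j leaves 1 component; it is not a cut vertex. No other vertex is a cut vertex either.

5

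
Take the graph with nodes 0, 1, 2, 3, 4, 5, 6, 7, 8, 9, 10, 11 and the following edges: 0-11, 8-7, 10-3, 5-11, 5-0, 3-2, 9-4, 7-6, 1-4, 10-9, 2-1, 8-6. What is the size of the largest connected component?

6

Starting from 0 we can reach 0, 5, 11. That is one component of size 3.
Starting from 6 we can reach 6, 7, 8. That is one component of size 3.
Starting from 1 we can reach 1, 2, 3, 4, 9, 10. That is one component of size 6.
The largest has 6 vertices.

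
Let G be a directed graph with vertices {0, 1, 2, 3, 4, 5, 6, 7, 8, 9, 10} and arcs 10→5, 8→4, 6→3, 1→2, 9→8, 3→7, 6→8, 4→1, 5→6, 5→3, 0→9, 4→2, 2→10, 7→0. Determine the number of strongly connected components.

{0, 1, 2, 3, 4, 5, 6, 7, 8, 9, 10} are all mutually reachable — one SCC of size 11.
That gives 1 strongly connected component.

1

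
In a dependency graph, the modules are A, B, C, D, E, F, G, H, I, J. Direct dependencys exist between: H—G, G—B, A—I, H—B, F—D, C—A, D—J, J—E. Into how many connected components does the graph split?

Starting from B we can reach B, G, H. That is one component of size 3.
Starting from A we can reach A, C, I. That is one component of size 3.
Starting from D we can reach D, E, F, J. That is one component of size 4.
Total: 3 components.

3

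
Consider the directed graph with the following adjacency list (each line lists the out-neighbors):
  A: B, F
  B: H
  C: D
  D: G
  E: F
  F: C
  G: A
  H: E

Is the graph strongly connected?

Yes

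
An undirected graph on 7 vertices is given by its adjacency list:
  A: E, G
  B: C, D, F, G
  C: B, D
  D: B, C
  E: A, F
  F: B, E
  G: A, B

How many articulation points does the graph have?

1

Removing B increases the component count from 1 to 2, so B is a cut vertex.
By contrast removing C leaves 1 component; it is not a cut vertex. No other vertex is a cut vertex either.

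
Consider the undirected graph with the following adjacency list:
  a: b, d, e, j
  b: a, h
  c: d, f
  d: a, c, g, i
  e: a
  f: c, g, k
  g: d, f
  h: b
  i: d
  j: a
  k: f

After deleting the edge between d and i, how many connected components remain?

Before removal there is 1 component.
d-i is a bridge — removing it separates d's side from i's side.
After removal: 2 components.

2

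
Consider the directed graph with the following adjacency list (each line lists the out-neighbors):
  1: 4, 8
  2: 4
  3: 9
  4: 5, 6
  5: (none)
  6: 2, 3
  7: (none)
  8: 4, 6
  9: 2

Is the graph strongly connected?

No

There is no directed path from 5 to 7, so the graph is not strongly connected.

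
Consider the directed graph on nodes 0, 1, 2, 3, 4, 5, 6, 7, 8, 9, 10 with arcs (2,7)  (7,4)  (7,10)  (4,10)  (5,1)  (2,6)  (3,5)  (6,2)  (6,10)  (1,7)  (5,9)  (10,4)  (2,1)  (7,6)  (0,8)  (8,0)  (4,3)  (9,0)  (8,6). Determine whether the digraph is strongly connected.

From 6 we can reach every vertex (0, 1, 2, 3, 4, 5, 6, 7, 8, 9, 10), and every vertex can reach 6 (0, 1, 2, 3, 4, 5, 6, 7, 8, 9, 10). So the whole graph is one strongly connected component.

Yes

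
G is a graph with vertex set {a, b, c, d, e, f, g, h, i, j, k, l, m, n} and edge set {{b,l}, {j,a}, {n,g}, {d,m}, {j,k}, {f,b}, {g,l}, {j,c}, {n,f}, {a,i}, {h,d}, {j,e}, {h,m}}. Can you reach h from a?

No

The component containing a is {a, c, e, i, j, k}, and h is not in it.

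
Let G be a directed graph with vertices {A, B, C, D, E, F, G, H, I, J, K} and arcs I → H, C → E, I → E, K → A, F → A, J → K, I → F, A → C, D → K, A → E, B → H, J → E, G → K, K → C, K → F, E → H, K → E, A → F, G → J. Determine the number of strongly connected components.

{A, F} are all mutually reachable — one SCC of size 2.
{H} is an SCC by itself.
{C} is an SCC by itself.
{K} is an SCC by itself.
{J} is an SCC by itself.
(and 5 more singleton SCCs)
That gives 10 strongly connected components.

10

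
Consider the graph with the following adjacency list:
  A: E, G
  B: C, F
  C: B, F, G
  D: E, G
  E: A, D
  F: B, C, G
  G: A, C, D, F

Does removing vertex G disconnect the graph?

Yes

Deleting G raises the number of components from 1 to 2, so G is a cut vertex.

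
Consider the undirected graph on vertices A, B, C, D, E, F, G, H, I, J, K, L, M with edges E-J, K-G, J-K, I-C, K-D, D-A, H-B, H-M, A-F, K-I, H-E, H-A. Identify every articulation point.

A, H, I, K

Removing A increases the component count from 2 to 3, so A is a cut vertex.
Removing H increases the component count from 2 to 4, so H is a cut vertex.
Removing I increases the component count from 2 to 3, so I is a cut vertex.
Likewise K is a cut vertex.
By contrast removing E leaves 2 components; it is not a cut vertex. No other vertex is a cut vertex either.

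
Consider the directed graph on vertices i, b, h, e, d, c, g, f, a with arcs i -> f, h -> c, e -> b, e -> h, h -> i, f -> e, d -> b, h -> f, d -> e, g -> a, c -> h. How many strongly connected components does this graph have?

5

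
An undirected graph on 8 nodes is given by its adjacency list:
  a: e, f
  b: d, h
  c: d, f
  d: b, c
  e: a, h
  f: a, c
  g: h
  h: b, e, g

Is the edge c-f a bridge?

After removing c-f, the path c-d-b-h-e-a-f still connects them, so the edge is not a bridge.

No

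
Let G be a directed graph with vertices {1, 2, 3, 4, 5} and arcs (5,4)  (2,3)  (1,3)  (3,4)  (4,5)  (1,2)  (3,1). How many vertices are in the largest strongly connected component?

{1, 2, 3} are all mutually reachable — one SCC of size 3.
{4, 5} are all mutually reachable — one SCC of size 2.
The largest has 3 vertices.

3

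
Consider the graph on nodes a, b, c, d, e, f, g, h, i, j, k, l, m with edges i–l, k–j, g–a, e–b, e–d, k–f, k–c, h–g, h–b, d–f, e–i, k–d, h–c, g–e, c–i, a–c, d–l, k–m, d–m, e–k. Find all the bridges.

j-k

The edges on the cycle h-g-a-c-h are not bridges since each lies on that cycle.
But removing j–k disconnects j from k — this is a bridge.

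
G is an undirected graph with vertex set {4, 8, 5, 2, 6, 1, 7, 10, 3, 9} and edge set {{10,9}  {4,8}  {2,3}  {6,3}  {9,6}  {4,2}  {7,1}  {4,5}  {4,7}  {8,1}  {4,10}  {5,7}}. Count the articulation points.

1

Removing 4 increases the component count from 1 to 2, so 4 is a cut vertex.
By contrast removing 1 leaves 1 component; it is not a cut vertex. No other vertex is a cut vertex either.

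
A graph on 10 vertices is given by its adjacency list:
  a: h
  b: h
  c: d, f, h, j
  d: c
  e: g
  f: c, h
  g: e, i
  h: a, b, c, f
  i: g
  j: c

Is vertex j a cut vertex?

Deleting j leaves 2 components (was 2), so j is not a cut vertex.

No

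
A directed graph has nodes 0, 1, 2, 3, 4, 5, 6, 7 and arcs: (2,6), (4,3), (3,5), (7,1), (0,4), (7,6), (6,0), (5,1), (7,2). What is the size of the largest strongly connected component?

1

{1} is an SCC by itself.
{6} is an SCC by itself.
{3} is an SCC by itself.
{0} is an SCC by itself.
{5} is an SCC by itself.
(and 3 more singleton SCCs)
The largest has 1 vertex.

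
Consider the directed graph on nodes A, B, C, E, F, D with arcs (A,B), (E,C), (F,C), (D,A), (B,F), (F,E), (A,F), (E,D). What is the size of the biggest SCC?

5

{A, B, D, E, F} are all mutually reachable — one SCC of size 5.
{C} is an SCC by itself.
The largest has 5 vertices.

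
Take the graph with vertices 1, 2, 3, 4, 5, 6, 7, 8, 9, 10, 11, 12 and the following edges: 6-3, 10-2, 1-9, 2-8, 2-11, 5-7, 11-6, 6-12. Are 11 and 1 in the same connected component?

No

The component containing 11 is {2, 3, 6, 8, 10, 11, 12}, and 1 is not in it.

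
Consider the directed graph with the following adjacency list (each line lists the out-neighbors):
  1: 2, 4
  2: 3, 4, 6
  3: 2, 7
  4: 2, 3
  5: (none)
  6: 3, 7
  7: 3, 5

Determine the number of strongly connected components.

3

{2, 3, 4, 6, 7} are all mutually reachable — one SCC of size 5.
{1} is an SCC by itself.
{5} is an SCC by itself.
That gives 3 strongly connected components.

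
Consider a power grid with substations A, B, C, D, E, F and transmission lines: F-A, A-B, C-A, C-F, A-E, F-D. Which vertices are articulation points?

Removing A increases the component count from 1 to 3, so A is a cut vertex.
Removing F increases the component count from 1 to 2, so F is a cut vertex.
By contrast removing E leaves 1 component; it is not a cut vertex. No other vertex is a cut vertex either.

A, F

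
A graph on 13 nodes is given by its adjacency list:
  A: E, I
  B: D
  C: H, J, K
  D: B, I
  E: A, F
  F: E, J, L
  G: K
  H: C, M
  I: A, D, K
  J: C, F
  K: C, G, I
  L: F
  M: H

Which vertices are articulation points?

C, D, F, H, I, K

Removing C increases the component count from 1 to 2, so C is a cut vertex.
Removing D increases the component count from 1 to 2, so D is a cut vertex.
Removing F increases the component count from 1 to 2, so F is a cut vertex.
Likewise H, I, K are cut vertices.
By contrast removing G leaves 1 component; it is not a cut vertex. No other vertex is a cut vertex either.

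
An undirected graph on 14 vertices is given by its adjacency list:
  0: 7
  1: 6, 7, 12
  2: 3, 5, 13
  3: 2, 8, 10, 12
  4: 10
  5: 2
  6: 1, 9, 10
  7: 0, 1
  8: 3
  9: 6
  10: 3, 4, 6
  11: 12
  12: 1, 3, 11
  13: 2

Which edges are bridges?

The edges on the cycle 6-1-12-3-10-6 are not bridges since each lies on that cycle.
But removing 4-10 disconnects 4 from 10; removing 6-9 disconnects 6 from 9; removing 7-0 disconnects 7 from 0; removing 1-7 disconnects 1 from 7 — these are bridges.
In total 9 edges are bridges.

0-7, 1-7, 10-4, 11-12, 13-2, 2-3, 2-5, 3-8, 6-9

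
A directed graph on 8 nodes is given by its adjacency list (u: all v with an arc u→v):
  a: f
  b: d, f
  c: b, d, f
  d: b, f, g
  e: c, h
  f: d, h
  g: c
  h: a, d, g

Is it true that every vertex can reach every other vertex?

No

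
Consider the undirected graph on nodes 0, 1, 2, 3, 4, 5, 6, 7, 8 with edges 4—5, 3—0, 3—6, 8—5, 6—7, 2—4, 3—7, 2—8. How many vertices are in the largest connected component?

1 is isolated — a component by itself.
Starting from 2 we can reach 2, 4, 5, 8. That is one component of size 4.
Starting from 0 we can reach 0, 3, 6, 7. That is one component of size 4.
The largest has 4 vertices.

4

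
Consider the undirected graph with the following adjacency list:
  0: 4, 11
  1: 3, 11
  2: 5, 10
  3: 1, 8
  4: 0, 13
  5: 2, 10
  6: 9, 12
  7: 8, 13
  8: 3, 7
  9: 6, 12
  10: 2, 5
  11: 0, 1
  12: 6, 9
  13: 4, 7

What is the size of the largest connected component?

8

Starting from 6 we can reach 6, 9, 12. That is one component of size 3.
Starting from 2 we can reach 2, 5, 10. That is one component of size 3.
Starting from 0 we can reach 0, 1, 3, 4, 7, 8, 11, 13. That is one component of size 8.
The largest has 8 vertices.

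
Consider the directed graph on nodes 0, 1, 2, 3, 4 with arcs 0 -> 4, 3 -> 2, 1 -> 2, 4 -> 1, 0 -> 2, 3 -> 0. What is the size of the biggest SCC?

{2} is an SCC by itself.
{1} is an SCC by itself.
{3} is an SCC by itself.
{0} is an SCC by itself.
{4} is an SCC by itself.
The largest has 1 vertex.

1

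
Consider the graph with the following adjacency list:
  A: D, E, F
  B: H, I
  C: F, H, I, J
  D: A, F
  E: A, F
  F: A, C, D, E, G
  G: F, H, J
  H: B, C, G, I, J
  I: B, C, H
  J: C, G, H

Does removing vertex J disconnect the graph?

Deleting J leaves 1 component (was 1) (its neighbors C, G, H remain connected to each other), so J is not a cut vertex.

No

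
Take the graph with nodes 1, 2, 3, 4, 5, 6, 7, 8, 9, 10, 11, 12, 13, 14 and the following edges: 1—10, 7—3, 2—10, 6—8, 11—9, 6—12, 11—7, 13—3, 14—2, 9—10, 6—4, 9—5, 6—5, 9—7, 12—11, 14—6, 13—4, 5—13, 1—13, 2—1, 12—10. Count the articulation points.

1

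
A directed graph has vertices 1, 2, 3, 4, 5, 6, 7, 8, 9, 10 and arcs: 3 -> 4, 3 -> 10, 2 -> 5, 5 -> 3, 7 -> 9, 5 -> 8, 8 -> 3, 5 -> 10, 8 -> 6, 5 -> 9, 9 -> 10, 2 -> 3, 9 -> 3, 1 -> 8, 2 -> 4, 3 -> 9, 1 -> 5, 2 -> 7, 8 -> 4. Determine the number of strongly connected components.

9

{3, 9} are all mutually reachable — one SCC of size 2.
{1} is an SCC by itself.
{6} is an SCC by itself.
{2} is an SCC by itself.
{5} is an SCC by itself.
(and 4 more singleton SCCs)
That gives 9 strongly connected components.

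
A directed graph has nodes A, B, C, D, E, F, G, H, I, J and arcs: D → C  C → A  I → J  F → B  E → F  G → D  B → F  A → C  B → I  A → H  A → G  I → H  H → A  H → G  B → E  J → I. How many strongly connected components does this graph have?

3

{A, C, D, G, H} are all mutually reachable — one SCC of size 5.
{B, E, F} are all mutually reachable — one SCC of size 3.
{I, J} are all mutually reachable — one SCC of size 2.
That gives 3 strongly connected components.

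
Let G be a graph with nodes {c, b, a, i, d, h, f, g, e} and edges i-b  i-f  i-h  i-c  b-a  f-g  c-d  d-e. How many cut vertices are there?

5

Removing b increases the component count from 1 to 2, so b is a cut vertex.
Removing c increases the component count from 1 to 2, so c is a cut vertex.
Removing d increases the component count from 1 to 2, so d is a cut vertex.
Likewise f, i are cut vertices.
By contrast removing e leaves 1 component; it is not a cut vertex. No other vertex is a cut vertex either.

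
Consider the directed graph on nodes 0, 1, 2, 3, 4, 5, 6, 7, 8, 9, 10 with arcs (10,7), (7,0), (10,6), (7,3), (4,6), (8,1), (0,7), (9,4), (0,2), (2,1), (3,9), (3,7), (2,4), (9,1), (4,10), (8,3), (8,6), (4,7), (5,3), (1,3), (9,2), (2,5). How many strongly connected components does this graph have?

3

{0, 1, 2, 3, 4, 5, 7, 9, 10} are all mutually reachable — one SCC of size 9.
{6} is an SCC by itself.
{8} is an SCC by itself.
That gives 3 strongly connected components.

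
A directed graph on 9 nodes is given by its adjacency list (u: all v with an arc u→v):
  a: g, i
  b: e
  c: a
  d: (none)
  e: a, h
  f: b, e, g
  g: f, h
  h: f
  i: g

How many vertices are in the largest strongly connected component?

{a, b, e, f, g, h, i} are all mutually reachable — one SCC of size 7.
{c} is an SCC by itself.
{d} is an SCC by itself.
The largest has 7 vertices.

7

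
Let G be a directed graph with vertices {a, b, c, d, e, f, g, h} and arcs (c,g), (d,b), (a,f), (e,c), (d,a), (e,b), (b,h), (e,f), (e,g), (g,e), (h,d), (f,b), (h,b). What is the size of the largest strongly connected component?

{a, b, d, f, h} are all mutually reachable — one SCC of size 5.
{c, e, g} are all mutually reachable — one SCC of size 3.
The largest has 5 vertices.

5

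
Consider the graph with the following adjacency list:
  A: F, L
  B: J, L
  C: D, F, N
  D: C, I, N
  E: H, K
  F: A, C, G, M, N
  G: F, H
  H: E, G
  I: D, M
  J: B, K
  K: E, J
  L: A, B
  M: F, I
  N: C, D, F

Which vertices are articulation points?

Removing F increases the component count from 1 to 2, so F is a cut vertex.
By contrast removing B leaves 1 component; it is not a cut vertex. No other vertex is a cut vertex either.

F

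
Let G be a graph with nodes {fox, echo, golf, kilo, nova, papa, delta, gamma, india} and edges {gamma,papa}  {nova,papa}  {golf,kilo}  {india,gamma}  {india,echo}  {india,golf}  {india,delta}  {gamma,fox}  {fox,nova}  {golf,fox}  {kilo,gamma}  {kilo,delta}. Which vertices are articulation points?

india

Removing india increases the component count from 1 to 2, so india is a cut vertex.
By contrast removing papa leaves 1 component; it is not a cut vertex. No other vertex is a cut vertex either.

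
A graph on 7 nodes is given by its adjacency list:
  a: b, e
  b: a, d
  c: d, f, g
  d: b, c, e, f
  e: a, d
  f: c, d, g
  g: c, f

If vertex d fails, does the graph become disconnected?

Yes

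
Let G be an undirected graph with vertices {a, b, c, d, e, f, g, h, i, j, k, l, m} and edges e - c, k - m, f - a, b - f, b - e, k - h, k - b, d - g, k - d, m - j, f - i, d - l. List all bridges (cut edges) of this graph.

removing g - d disconnects g from d; removing k - m disconnects k from m; removing j - m disconnects j from m; removing h - k disconnects h from k — these are bridges.
In total 12 edges are bridges.

a-f, b-e, b-f, b-k, c-e, d-g, d-k, d-l, f-i, h-k, j-m, k-m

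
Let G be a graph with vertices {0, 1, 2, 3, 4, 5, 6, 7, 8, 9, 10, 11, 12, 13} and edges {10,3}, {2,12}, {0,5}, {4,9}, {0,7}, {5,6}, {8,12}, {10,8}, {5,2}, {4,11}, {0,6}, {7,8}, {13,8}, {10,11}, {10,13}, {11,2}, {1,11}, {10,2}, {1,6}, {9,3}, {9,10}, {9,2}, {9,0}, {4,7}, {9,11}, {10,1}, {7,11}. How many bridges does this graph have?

0

The edges on the cycle 9-0-7-8-10-9 are not bridges since each lies on that cycle.
Every edge lies on some cycle, so there are no bridges.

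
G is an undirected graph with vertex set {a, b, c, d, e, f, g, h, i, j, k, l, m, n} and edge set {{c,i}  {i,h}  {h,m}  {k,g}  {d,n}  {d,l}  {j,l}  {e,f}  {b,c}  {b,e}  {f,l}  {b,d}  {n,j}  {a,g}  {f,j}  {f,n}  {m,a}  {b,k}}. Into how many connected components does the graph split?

1

Starting from a we can reach a, b, c, d, e, f, g, h, i, j, k, l, m, n. That is one component of size 14.
Total: 1 component.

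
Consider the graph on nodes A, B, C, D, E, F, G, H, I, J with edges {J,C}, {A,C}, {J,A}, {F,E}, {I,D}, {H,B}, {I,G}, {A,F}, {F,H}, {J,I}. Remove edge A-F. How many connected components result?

Before removal there is 1 component.
A-F is a bridge — removing it separates A's side from F's side.
After removal: 2 components.

2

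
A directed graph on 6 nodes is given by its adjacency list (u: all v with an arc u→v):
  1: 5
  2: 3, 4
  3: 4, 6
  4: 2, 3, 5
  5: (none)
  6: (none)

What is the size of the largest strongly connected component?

{2, 3, 4} are all mutually reachable — one SCC of size 3.
{1} is an SCC by itself.
{5} is an SCC by itself.
{6} is an SCC by itself.
The largest has 3 vertices.

3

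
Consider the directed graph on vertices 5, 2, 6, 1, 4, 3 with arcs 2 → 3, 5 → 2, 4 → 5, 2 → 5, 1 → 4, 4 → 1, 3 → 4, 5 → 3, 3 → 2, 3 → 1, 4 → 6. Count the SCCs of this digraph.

{1, 2, 3, 4, 5} are all mutually reachable — one SCC of size 5.
{6} is an SCC by itself.
That gives 2 strongly connected components.

2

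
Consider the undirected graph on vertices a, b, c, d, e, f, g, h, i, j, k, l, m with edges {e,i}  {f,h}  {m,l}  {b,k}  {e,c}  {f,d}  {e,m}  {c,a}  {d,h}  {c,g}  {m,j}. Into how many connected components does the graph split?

3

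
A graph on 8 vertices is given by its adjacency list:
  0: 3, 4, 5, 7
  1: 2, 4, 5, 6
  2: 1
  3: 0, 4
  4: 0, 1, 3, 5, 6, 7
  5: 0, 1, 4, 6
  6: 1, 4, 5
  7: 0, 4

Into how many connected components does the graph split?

Starting from 0 we can reach 0, 1, 2, 3, 4, 5, 6, 7. That is one component of size 8.
Total: 1 component.

1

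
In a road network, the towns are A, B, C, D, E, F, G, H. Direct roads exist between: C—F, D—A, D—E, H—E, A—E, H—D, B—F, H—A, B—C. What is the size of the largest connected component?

4

G is isolated — a component by itself.
Starting from B we can reach B, C, F. That is one component of size 3.
Starting from A we can reach A, D, E, H. That is one component of size 4.
The largest has 4 vertices.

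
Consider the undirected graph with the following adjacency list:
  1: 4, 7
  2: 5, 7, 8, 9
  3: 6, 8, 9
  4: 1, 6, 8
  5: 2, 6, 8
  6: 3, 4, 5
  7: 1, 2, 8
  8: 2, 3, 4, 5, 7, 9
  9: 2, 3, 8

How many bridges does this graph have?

0

The edges on the cycle 8-2-9-3-8 are not bridges since each lies on that cycle.
Every edge lies on some cycle, so there are no bridges.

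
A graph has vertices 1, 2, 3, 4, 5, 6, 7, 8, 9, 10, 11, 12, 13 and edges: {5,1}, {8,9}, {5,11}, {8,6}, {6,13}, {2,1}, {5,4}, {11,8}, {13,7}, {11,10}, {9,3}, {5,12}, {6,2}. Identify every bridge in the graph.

The edges on the cycle 5-11-8-6-2-1-5 are not bridges since each lies on that cycle.
But removing 11–10 disconnects 11 from 10; removing 8–9 disconnects 8 from 9; removing 5–12 disconnects 5 from 12; removing 13–6 disconnects 13 from 6 — these are bridges.
In total 7 edges are bridges.

10-11, 12-5, 13-6, 13-7, 3-9, 4-5, 8-9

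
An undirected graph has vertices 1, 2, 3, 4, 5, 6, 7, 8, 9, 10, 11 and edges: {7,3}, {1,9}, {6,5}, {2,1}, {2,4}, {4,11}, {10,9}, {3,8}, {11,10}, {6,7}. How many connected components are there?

2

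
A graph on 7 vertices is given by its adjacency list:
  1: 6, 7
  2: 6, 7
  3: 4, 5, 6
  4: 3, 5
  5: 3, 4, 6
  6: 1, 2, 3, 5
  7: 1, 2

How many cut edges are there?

The edges on the cycle 6-2-7-1-6 are not bridges since each lies on that cycle.
Every edge lies on some cycle, so there are no bridges.

0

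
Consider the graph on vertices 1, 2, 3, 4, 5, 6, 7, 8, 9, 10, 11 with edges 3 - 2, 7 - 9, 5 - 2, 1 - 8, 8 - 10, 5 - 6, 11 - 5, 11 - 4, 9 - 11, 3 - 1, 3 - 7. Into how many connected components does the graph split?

1

Starting from 1 we can reach 1, 2, 3, 4, 5, 6, 7, 8, 9, 10, 11. That is one component of size 11.
Total: 1 component.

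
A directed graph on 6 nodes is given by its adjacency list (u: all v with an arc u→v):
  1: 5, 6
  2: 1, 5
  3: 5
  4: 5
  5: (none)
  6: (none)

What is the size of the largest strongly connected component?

1

{4} is an SCC by itself.
{2} is an SCC by itself.
{3} is an SCC by itself.
{5} is an SCC by itself.
{1} is an SCC by itself.
(and 1 more singleton SCC)
The largest has 1 vertex.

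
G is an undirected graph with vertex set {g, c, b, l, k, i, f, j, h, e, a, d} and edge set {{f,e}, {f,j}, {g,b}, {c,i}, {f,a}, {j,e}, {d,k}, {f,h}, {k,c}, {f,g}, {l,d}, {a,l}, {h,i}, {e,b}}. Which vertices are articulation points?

f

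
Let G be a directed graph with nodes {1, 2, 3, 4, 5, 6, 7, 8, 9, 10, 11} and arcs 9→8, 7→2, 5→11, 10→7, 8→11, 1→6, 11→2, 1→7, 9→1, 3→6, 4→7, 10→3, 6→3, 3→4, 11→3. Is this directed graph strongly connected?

No

There is no directed path from 10 to 9, so the graph is not strongly connected.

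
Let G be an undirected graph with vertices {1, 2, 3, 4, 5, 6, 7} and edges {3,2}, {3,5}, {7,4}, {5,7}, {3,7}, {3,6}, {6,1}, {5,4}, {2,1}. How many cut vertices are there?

1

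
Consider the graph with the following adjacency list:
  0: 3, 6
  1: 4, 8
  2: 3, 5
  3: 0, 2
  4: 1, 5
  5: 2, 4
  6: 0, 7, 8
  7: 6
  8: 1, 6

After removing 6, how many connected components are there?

With 6 gone, the remaining components are: {7}; {0, 1, 2, 3, 4, 5, 8}.
That is 2 components.

2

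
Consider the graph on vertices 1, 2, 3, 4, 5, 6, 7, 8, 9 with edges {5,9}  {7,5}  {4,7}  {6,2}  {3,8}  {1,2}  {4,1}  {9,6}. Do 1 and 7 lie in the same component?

Yes

From 1 we can reach 1, 2, 4, 5, 6, 7, 9, which includes 7.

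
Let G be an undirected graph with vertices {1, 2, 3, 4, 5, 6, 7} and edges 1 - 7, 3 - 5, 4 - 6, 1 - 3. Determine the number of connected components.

2 is isolated — a component by itself.
Starting from 4 we can reach 4, 6. That is one component of size 2.
Starting from 1 we can reach 1, 3, 5, 7. That is one component of size 4.
Total: 3 components.

3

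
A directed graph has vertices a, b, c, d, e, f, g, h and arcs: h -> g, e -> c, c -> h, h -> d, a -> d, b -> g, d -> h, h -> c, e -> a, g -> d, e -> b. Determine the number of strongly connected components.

5

{c, d, g, h} are all mutually reachable — one SCC of size 4.
{a} is an SCC by itself.
{b} is an SCC by itself.
{e} is an SCC by itself.
{f} is an SCC by itself.
That gives 5 strongly connected components.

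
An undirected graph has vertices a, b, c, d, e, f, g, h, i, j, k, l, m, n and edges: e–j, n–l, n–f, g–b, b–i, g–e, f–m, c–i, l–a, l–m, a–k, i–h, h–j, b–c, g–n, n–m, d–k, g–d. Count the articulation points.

Removing g increases the component count from 1 to 2, so g is a cut vertex.
By contrast removing a leaves 1 component; it is not a cut vertex. No other vertex is a cut vertex either.

1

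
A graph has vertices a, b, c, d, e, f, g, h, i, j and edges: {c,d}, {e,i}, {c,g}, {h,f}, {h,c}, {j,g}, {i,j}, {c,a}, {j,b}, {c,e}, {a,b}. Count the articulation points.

2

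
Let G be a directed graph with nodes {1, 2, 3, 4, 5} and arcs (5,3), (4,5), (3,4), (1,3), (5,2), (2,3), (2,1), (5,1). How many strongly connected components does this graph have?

{1, 2, 3, 4, 5} are all mutually reachable — one SCC of size 5.
That gives 1 strongly connected component.

1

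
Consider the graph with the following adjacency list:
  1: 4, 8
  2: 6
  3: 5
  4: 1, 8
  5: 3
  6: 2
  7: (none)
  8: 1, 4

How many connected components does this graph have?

4

7 is isolated — a component by itself.
Starting from 3 we can reach 3, 5. That is one component of size 2.
Starting from 2 we can reach 2, 6. That is one component of size 2.
Starting from 1 we can reach 1, 4, 8. That is one component of size 3.
Total: 4 components.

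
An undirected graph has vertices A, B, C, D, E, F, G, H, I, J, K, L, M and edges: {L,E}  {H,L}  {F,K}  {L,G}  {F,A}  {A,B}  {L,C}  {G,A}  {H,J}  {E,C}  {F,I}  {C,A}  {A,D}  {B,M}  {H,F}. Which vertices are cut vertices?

Removing A increases the component count from 1 to 3, so A is a cut vertex.
Removing B increases the component count from 1 to 2, so B is a cut vertex.
Removing F increases the component count from 1 to 3, so F is a cut vertex.
Likewise H is a cut vertex.
By contrast removing K leaves 1 component; it is not a cut vertex. No other vertex is a cut vertex either.

A, B, F, H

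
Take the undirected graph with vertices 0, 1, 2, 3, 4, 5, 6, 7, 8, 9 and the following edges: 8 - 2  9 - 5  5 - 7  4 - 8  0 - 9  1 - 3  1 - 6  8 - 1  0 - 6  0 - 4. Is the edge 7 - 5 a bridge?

Yes

Removing 7 - 5 leaves no path between 7 and 5: the component count goes from 1 to 2. So it is a bridge.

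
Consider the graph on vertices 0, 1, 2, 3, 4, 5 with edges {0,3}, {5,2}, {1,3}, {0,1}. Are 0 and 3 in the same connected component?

Yes

From 0 we can reach 0, 1, 3, which includes 3.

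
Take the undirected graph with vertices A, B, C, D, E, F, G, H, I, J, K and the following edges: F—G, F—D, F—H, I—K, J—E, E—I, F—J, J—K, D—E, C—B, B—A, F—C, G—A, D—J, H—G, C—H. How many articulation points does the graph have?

1

Removing F increases the component count from 1 to 2, so F is a cut vertex.
By contrast removing E leaves 1 component; it is not a cut vertex. No other vertex is a cut vertex either.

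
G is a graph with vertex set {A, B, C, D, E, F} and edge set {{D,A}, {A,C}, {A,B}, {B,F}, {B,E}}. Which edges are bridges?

removing B–A disconnects B from A; removing C–A disconnects C from A; removing D–A disconnects D from A; removing B–E disconnects B from E — these are bridges.
In total 5 edges are bridges.

A-B, A-C, A-D, B-E, B-F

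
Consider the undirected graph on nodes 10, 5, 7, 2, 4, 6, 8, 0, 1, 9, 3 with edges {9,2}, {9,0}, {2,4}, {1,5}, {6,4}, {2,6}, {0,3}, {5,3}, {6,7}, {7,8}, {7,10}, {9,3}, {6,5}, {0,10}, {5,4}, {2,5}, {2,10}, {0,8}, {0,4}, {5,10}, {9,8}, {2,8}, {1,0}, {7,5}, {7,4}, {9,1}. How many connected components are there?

Starting from 0 we can reach 0, 1, 2, 3, 4, 5, 6, 7, 8, 9, 10. That is one component of size 11.
Total: 1 component.

1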